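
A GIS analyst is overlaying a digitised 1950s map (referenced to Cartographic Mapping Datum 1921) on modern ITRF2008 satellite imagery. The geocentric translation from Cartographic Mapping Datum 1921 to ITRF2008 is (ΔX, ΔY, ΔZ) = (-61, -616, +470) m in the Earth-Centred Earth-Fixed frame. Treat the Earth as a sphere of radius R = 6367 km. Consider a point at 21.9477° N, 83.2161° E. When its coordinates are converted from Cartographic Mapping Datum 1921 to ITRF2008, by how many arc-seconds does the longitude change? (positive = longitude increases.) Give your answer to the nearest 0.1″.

sin φ = 0.373760, cos φ = 0.927525, sin λ = 0.992999, cos λ = 0.118125.
East component: ΔE = −sin λ·ΔX + cos λ·ΔY = −(0.992999)(-61) + (0.118125)(-616) = -12.19 m.
1° of latitude spans πR/180 = 111125 m; at latitude φ, 1° of longitude spans that × cos φ = 103071.4 m, so Δλ = -12.19 / 103071.4 × 3600 = -0.426″.

Δλ = -0.4″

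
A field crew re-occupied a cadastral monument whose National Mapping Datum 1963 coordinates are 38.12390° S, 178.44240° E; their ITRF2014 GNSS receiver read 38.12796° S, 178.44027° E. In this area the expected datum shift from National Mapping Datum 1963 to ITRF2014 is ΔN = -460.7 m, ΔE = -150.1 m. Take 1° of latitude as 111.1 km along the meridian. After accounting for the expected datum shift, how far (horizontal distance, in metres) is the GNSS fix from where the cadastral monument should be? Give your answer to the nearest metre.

Observed coordinate differences: Δφ = -0.00406°, Δλ = -0.00213°.
Converting to metres (1° lat = 111100 m, cos φ = 0.786678): observed ΔN = -451.1 m, observed ΔE = -186.2 m.
Subtracting the expected shift leaves a residual of -451.1 − (-460.7) = 9.6 m north and -186.2 − (-150.1) = -36.1 m east.
Residual distance = √(9.6² + (-36.1)²) = 37.3 m.

37 m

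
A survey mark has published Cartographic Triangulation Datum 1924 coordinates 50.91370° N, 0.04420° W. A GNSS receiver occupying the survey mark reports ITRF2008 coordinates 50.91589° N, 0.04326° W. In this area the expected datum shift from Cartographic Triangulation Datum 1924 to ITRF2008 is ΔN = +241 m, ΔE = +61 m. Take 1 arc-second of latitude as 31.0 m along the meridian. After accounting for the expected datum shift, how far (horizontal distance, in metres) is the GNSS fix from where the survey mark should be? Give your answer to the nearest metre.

Observed coordinate differences: Δφ = +0.00219°, Δλ = +0.00094°.
Converting to metres (1° lat = 111600 m, cos φ = 0.630490): observed ΔN = 244.4 m, observed ΔE = 66.1 m.
Subtracting the expected shift leaves a residual of 244.4 − (241) = 3.4 m north and 66.1 − (61) = 5.1 m east.
Residual distance = √(3.4² + 5.1²) = 6.2 m.

6 m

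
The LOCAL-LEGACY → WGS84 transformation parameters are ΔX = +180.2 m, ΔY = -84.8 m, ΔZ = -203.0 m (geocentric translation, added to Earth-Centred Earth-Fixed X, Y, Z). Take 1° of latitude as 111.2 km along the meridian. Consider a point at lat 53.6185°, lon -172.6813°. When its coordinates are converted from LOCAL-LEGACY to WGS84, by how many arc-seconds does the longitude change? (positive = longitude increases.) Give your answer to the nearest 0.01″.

sin φ = 0.805085, cos φ = 0.593159, sin λ = -0.127388, cos λ = -0.991853.
East component: ΔE = −sin λ·ΔX + cos λ·ΔY = −(-0.127388)(180.2) + (-0.991853)(-84.8) = 107.06 m.
1° of latitude spans 111200 m; at latitude φ, 1° of longitude spans that × cos φ = 65959.3 m, so Δλ = 107.06 / 65959.3 × 3600 = 5.843″.

Δλ = 5.84″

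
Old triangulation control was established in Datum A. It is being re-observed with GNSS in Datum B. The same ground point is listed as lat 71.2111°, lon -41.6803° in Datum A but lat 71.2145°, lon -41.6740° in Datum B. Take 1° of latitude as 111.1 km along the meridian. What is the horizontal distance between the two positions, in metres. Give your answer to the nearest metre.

440 m

Δφ = 71.2145° − 71.2111° = +0.0034°; Δλ = -41.6740° − -41.6803° = +0.0063°.
ΔN = Δφ × 111100 = 377.7 m; ΔE = Δλ × 111100 × cos(71.2111°) = +0.0063 × 111100 × 0.322082 = 225.4 m.
Distance = √(ΔE² + ΔN²) = √(225.4² + 377.7²) = 439.9 m.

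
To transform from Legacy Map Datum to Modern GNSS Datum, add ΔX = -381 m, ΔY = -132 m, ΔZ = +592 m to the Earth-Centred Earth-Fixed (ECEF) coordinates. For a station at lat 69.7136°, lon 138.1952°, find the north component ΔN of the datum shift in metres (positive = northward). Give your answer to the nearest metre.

The local north axis is (−sin φ cos λ, −sin φ sin λ, cos φ), giving ΔN = -266.389 + 82.533 + 205.254 = 21.40 m.

ΔN = 21 m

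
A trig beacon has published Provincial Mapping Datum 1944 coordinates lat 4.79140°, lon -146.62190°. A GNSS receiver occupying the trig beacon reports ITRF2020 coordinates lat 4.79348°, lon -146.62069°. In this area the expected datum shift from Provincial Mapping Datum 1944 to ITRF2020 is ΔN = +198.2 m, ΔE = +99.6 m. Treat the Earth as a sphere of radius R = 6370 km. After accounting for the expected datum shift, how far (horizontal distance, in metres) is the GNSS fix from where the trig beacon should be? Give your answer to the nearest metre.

48 m

Observed coordinate differences: Δφ = +0.00208°, Δλ = +0.00121°.
Converting to metres (1° lat = 111177 m, cos φ = 0.996505): observed ΔN = 231.2 m, observed ΔE = 134.1 m.
Subtracting the expected shift leaves a residual of 231.2 − (198.2) = 33.0 m north and 134.1 − (99.6) = 34.5 m east.
Residual distance = √(33.0² + 34.5²) = 47.7 m.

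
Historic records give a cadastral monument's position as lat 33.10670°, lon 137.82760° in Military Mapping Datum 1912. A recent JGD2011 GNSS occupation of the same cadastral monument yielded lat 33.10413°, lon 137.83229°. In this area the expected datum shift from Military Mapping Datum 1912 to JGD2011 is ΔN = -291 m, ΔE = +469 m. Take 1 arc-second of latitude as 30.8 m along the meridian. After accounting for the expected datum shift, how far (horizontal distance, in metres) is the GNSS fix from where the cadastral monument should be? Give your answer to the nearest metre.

Observed coordinate differences: Δφ = -0.00257°, Δλ = +0.00469°.
Converting to metres (1° lat = 110880 m, cos φ = 0.837655): observed ΔN = -285.0 m, observed ΔE = 435.6 m.
Subtracting the expected shift leaves a residual of -285.0 − (-291) = 6.0 m north and 435.6 − (469) = -33.4 m east.
Residual distance = √(6.0² + (-33.4)²) = 33.9 m.

34 m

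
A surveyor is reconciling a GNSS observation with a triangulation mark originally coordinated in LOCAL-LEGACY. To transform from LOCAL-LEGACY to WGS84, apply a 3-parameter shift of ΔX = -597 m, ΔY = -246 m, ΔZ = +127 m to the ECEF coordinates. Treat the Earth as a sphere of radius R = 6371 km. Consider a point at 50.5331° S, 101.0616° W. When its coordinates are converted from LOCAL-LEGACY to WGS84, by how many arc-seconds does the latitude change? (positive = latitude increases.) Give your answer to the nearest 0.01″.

Δφ = 11.51″

sin φ = -0.771992, cos φ = 0.635632, sin λ = -0.981421, cos λ = -0.191864.
North component: ΔN = −sin φ cos λ·ΔX − sin φ sin λ·ΔY + cos φ·ΔZ = −(-0.771992)(-0.191864)(-597) − (-0.771992)(-0.981421)(-246) + (0.635632)(127) = 355.53 m.
1° of latitude spans πR/180 = 111195 m, so Δφ = 355.53 / 111195 × 3600 = 11.511″.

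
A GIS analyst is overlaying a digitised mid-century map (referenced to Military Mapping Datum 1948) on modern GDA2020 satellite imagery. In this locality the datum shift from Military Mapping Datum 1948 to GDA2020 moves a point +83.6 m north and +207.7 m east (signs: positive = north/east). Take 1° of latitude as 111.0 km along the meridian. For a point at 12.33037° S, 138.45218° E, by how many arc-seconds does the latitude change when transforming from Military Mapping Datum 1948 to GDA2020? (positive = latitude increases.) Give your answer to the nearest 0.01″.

Δφ = 2.71″

1° of latitude = 111.0 km, so Δφ = 83.6 / 111000 = 0.0007532° = 2.711″.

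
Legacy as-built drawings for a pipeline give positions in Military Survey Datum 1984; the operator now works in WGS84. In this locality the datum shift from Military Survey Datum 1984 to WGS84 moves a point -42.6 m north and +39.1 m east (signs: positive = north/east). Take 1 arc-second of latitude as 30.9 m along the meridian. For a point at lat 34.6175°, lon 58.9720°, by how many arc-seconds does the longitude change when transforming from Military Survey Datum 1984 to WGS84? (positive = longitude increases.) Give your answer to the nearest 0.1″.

Δλ = 1.5″

At latitude 34.6175°, cos φ = 0.822963.
1″ of longitude at this latitude = 30.90 × cos φ = 25.4296 m, so Δλ = 39.1 / 25.4296 = 1.538″.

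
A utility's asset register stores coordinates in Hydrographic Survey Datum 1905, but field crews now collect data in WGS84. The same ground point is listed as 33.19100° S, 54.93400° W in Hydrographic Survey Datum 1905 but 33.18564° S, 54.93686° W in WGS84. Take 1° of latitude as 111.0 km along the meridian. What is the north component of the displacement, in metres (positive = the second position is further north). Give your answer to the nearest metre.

ΔN = 595 m

Δφ = -33.18564° − -33.19100° = +0.00536°; Δλ = -54.93686° − -54.93400° = -0.00286°.
ΔN = Δφ × 111000 = 595.0 m; ΔE = Δλ × 111000 × cos(-33.19100°) = -0.00286 × 111000 × 0.836850 = -265.7 m.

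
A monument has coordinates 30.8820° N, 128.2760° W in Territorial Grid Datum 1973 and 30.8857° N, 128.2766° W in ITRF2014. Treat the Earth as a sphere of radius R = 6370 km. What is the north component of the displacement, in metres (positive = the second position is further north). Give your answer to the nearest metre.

ΔN = 411 m

Δφ = 30.8857° − 30.8820° = +0.0037°; Δλ = -128.2766° − -128.2760° = -0.0006°.
1° along a meridian = πR/180 = 111177 m.
ΔN = Δφ × 111177 = 411.4 m; ΔE = Δλ × 111177 × cos(30.8820°) = -0.0006 × 111177 × 0.858226 = -57.2 m.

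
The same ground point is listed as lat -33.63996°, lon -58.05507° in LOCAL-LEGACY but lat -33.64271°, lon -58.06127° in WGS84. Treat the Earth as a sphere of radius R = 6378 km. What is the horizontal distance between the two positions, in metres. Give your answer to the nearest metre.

651 m

Δφ = -33.64271° − -33.63996° = -0.00275°; Δλ = -58.06127° − -58.05507° = -0.00620°.
1° along a meridian = πR/180 = 111317 m.
ΔN = Δφ × 111317 = -306.1 m; ΔE = Δλ × 111317 × cos(-33.63996°) = -0.00620 × 111317 × 0.832535 = -574.6 m.
Distance = √(ΔE² + ΔN²) = √((-574.6)² + (-306.1)²) = 651.0 m.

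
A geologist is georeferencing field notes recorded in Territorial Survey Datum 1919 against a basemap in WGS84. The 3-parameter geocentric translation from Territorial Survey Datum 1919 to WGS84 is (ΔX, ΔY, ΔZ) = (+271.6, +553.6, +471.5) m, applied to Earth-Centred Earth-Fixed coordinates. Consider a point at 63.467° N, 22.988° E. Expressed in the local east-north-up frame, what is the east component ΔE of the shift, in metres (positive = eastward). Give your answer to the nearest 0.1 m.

At φ = 63.467°, λ = 22.988°: sin φ = 0.894677, cos φ = 0.446713, sin λ = 0.390538, cos λ = 0.920587.
ΔE = −sin λ·ΔX + cos λ·ΔY = −(0.390538)·(271.6) + (0.920587)·(553.6) = 403.57 m.

ΔE = 403.6 m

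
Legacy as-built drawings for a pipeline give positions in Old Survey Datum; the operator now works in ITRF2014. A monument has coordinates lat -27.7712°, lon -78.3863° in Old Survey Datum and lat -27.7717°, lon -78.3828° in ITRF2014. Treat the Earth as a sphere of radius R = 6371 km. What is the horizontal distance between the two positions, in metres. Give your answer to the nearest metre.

Δφ = -27.7717° − -27.7712° = -0.0005°; Δλ = -78.3828° − -78.3863° = +0.0035°.
1° along a meridian = πR/180 = 111195 m.
ΔN = Δφ × 111195 = -55.6 m; ΔE = Δλ × 111195 × cos(-27.7712°) = +0.0035 × 111195 × 0.884815 = 344.4 m.
Distance = √(ΔE² + ΔN²) = √(344.4² + (-55.6)²) = 348.8 m.

349 m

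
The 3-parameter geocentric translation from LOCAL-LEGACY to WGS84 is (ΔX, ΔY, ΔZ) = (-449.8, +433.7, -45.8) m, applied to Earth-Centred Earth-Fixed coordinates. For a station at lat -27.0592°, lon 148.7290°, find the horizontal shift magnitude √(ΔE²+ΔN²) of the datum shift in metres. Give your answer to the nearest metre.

273 m

The local east axis at (φ, λ) is (−sin λ, cos λ, 0), so ΔE = −sin(148.7290°)·(-449.8) + cos(148.7290°)·433.7 = -137.21 m.
The local north axis is (−sin φ cos λ, −sin φ sin λ, cos φ), giving ΔN = 174.892 + 102.413 − 40.787 = 236.52 m.
Horizontal magnitude = √(ΔE² + ΔN²) = √((-137.21)² + 236.52²) = 273.44 m.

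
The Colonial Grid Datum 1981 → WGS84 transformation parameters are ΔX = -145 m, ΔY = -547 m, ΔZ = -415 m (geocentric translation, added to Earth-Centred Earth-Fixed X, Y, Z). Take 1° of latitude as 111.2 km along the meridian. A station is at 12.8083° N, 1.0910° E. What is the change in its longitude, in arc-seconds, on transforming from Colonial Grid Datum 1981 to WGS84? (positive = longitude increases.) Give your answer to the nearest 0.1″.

Δλ = -18.1″

sin φ = 0.221690, cos φ = 0.975117, sin λ = 0.019040, cos λ = 0.999819.
East component: ΔE = −sin λ·ΔX + cos λ·ΔY = −(0.019040)(-145) + (0.999819)(-547) = -544.14 m.
1° of latitude spans 111200 m; at latitude φ, 1° of longitude spans that × cos φ = 108433.0 m, so Δλ = -544.14 / 108433.0 × 3600 = -18.066″.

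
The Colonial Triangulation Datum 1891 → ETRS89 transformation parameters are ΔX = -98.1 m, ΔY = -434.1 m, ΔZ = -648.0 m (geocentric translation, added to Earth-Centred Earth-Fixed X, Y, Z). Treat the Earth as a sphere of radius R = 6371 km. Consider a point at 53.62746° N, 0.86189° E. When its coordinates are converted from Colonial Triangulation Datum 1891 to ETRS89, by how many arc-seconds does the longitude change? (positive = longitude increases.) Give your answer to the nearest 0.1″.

sin φ = 0.805178, cos φ = 0.593033, sin λ = 0.015042, cos λ = 0.999887.
East component: ΔE = −sin λ·ΔX + cos λ·ΔY = −(0.015042)(-98.1) + (0.999887)(-434.1) = -432.58 m.
1° of latitude spans πR/180 = 111195 m; at latitude φ, 1° of longitude spans that × cos φ = 65942.3 m, so Δλ = -432.58 / 65942.3 × 3600 = -23.616″.

Δλ = -23.6″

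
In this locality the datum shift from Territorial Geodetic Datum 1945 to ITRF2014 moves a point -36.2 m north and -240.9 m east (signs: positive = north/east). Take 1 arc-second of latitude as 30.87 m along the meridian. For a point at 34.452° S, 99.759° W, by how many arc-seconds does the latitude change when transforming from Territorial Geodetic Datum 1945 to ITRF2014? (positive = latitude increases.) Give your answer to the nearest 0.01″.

Δφ = -1.17″

1″ of latitude = 30.87 m, so Δφ = -36.2 / 30.87 = -1.173″.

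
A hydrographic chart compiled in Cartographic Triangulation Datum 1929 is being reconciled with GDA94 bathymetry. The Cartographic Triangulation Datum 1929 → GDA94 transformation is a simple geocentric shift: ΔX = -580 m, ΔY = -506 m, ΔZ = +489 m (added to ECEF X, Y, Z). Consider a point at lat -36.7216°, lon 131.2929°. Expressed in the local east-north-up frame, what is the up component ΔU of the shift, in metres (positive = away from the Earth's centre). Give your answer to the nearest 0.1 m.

At φ = -36.7216°, λ = 131.2929°: sin φ = -0.597927, cos φ = 0.801550, sin λ = 0.751346, cos λ = -0.659909.
ΔU = cos φ cos λ·ΔX + cos φ sin λ·ΔY + sin φ·ΔZ = (0.801550)(-0.659909)(-580) + (0.801550)(0.751346)(-506) + (-0.597927)(489) = -290.33 m.

ΔU = -290.3 m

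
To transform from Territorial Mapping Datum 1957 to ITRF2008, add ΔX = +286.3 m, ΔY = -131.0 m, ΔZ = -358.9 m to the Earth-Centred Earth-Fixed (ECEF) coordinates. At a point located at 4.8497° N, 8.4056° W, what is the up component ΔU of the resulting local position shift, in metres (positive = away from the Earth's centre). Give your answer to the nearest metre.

At φ = 4.8497°, λ = -8.4056°: sin φ = 0.084542, cos φ = 0.996420, sin λ = -0.146180, cos λ = 0.989258.
ΔU = cos φ cos λ·ΔX + cos φ sin λ·ΔY + sin φ·ΔZ = (0.996420)(0.989258)(286.3) + (0.996420)(-0.146180)(-131.0) + (0.084542)(-358.9) = 270.95 m.

ΔU = 271 m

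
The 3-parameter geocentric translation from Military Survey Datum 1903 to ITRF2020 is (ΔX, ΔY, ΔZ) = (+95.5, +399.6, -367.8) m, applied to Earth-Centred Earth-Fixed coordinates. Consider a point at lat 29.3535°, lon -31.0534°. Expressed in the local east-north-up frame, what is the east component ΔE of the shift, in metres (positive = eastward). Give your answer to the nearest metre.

ΔE = 392 m

At φ = 29.3535°, λ = -31.0534°: sin φ = 0.490197, cos φ = 0.871612, sin λ = -0.515837, cos λ = 0.856687.
ΔE = −sin λ·ΔX + cos λ·ΔY = −(-0.515837)·(95.5) + (0.856687)·(399.6) = 391.59 m.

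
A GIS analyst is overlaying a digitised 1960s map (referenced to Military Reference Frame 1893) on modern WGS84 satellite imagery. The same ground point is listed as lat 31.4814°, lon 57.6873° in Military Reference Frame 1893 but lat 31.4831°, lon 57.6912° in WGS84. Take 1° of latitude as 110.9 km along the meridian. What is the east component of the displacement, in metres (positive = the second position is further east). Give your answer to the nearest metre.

Δφ = 31.4831° − 31.4814° = +0.0017°; Δλ = 57.6912° − 57.6873° = +0.0039°.
ΔN = Δφ × 110900 = 188.5 m; ΔE = Δλ × 110900 × cos(31.4814°) = +0.0039 × 110900 × 0.852810 = 368.8 m.

ΔE = 369 m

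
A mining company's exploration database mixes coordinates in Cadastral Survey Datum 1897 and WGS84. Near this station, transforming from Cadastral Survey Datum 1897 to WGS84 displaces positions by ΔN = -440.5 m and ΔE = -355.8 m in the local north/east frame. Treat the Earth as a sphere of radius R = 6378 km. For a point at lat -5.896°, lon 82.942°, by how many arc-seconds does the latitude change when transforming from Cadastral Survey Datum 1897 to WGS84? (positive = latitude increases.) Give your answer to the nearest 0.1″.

Δφ = -14.2″

On a sphere of radius R, 1 rad of latitude = R, so Δφ = ΔN / R = -440.5 / 6378000 = -6.9066e-05 rad = -14.246″.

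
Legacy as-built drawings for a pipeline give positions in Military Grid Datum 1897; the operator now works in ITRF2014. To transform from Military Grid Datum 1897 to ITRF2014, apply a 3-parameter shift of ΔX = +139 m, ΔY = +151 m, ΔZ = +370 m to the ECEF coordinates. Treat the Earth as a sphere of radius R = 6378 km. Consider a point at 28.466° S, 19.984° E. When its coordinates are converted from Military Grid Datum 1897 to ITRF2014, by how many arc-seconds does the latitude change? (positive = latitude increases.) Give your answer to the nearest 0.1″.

sin φ = -0.476637, cos φ = 0.879100, sin λ = 0.341758, cos λ = 0.939788.
North component: ΔN = −sin φ cos λ·ΔX − sin φ sin λ·ΔY + cos φ·ΔZ = −(-0.476637)(0.939788)(139) − (-0.476637)(0.341758)(151) + (0.879100)(370) = 412.13 m.
1° of latitude spans πR/180 = 111317 m, so Δφ = 412.13 / 111317 × 3600 = 13.328″.

Δφ = 13.3″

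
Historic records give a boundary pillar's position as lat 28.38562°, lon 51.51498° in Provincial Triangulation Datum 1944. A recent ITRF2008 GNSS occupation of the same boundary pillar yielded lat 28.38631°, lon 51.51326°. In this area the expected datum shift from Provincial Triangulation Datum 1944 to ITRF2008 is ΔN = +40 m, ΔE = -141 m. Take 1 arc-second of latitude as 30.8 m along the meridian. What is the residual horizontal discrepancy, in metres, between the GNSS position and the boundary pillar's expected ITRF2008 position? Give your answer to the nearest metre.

Observed coordinate differences: Δφ = +0.00069°, Δλ = -0.00172°.
Converting to metres (1° lat = 110880 m, cos φ = 0.879768): observed ΔN = 76.5 m, observed ΔE = -167.8 m.
Subtracting the expected shift leaves a residual of 76.5 − (40) = 36.5 m north and -167.8 − (-141) = -26.8 m east.
Residual distance = √(36.5² + (-26.8)²) = 45.3 m.

45 m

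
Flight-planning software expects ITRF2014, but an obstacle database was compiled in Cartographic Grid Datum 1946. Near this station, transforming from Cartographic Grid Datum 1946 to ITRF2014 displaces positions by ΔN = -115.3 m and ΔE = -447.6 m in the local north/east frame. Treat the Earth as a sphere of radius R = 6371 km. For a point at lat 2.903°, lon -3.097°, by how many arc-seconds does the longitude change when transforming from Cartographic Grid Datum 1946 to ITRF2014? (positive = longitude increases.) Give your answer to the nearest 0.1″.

Δλ = -14.5″

At latitude 2.903°, cos φ = 0.998717.
One radian of longitude at latitude φ spans R cos φ, so Δλ = ΔE / (R cos φ) = -447.6 / (6371000 × 0.998717) = -7.0346e-05 rad = -14.510″.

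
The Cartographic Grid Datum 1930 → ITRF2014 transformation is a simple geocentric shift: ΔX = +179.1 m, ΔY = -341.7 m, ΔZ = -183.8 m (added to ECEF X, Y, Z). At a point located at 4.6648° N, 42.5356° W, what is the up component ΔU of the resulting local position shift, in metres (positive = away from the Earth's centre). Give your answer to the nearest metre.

The local up (radial) axis is (cos φ cos λ, cos φ sin λ, sin φ), giving ΔU = 131.534 + 230.240 − 14.948 = 346.83 m.

ΔU = 347 m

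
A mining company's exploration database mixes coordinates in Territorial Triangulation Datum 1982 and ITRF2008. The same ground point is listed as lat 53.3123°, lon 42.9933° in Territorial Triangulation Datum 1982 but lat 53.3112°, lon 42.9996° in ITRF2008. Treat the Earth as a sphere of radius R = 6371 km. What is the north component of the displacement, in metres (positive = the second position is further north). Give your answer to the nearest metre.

ΔN = -122 m

Δφ = 53.3112° − 53.3123° = -0.0011°; Δλ = 42.9996° − 42.9933° = +0.0063°.
1° along a meridian = πR/180 = 111195 m.
ΔN = Δφ × 111195 = -122.3 m; ΔE = Δλ × 111195 × cos(53.3123°) = +0.0063 × 111195 × 0.597453 = 418.5 m.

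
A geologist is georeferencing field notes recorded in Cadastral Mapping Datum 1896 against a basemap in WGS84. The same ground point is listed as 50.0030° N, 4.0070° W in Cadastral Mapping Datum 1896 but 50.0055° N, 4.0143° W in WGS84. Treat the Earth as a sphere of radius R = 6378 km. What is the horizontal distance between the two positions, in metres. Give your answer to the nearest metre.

592 m

Δφ = 50.0055° − 50.0030° = +0.0025°; Δλ = -4.0143° − -4.0070° = -0.0073°.
1° along a meridian = πR/180 = 111317 m.
ΔN = Δφ × 111317 = 278.3 m; ΔE = Δλ × 111317 × cos(50.0030°) = -0.0073 × 111317 × 0.642747 = -522.3 m.
Distance = √(ΔE² + ΔN²) = √((-522.3)² + 278.3²) = 591.8 m.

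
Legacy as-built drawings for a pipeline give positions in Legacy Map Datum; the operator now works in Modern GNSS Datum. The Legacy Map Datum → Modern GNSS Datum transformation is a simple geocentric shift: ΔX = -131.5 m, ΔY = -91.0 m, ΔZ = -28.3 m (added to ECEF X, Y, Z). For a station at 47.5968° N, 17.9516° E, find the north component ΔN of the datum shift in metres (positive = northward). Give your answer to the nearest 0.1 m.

ΔN = 94.0 m

At φ = 47.5968°, λ = 17.9516°: sin φ = 0.738418, cos φ = 0.674344, sin λ = 0.308213, cos λ = 0.951317.
ΔN = −sin φ cos λ·ΔX − sin φ sin λ·ΔY + cos φ·ΔZ = −(0.738418)(0.951317)(-131.5) − (0.738418)(0.308213)(-91.0) + (0.674344)(-28.3) = 94.00 m.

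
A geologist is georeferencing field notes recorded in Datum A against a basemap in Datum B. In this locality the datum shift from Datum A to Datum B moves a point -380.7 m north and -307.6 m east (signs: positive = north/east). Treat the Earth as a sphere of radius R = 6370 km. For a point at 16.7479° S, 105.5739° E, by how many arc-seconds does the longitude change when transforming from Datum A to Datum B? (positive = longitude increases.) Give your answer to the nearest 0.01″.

Δλ = -10.40″

At latitude -16.7479°, cos φ = 0.957582.
One radian of longitude at latitude φ spans R cos φ, so Δλ = ΔE / (R cos φ) = -307.6 / (6370000 × 0.957582) = -5.0428e-05 rad = -10.402″.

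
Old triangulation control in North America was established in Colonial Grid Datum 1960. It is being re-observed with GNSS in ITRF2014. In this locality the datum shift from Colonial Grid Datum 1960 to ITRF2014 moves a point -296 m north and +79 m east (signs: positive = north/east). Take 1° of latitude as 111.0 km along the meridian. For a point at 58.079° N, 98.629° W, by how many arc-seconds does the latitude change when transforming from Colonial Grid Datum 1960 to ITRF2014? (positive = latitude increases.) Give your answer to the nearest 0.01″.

1° of latitude = 111.0 km, so Δφ = -296.0 / 111000 = -0.0026667° = -9.600″.

Δφ = -9.60″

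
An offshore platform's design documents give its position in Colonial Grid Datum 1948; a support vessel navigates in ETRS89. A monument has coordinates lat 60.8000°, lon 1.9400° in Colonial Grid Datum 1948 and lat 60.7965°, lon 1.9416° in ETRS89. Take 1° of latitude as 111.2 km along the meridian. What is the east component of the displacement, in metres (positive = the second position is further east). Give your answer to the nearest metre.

Δφ = 60.7965° − 60.8000° = -0.0035°; Δλ = 1.9416° − 1.9400° = +0.0016°.
ΔN = Δφ × 111200 = -389.2 m; ΔE = Δλ × 111200 × cos(60.8000°) = +0.0016 × 111200 × 0.487860 = 86.8 m.

ΔE = 87 m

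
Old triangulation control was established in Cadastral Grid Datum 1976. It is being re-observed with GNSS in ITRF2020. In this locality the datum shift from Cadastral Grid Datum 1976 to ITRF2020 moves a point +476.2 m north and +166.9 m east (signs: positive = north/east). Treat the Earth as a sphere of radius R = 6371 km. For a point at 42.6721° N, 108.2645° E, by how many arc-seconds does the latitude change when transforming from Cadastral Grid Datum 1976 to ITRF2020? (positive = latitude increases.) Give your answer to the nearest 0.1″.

On a sphere of radius R, 1 rad of latitude = R, so Δφ = ΔN / R = 476.2 / 6371000 = 7.4745e-05 rad = 15.417″.

Δφ = 15.4″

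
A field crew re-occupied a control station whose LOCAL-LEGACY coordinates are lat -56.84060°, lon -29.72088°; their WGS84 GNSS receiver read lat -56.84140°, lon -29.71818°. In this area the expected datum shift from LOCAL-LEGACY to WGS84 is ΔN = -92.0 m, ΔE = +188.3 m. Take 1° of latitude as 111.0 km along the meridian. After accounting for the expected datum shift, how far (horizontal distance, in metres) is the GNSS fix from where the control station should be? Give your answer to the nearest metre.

25 m

Observed coordinate differences: Δφ = -0.00080°, Δλ = +0.00270°.
Converting to metres (1° lat = 111000 m, cos φ = 0.546970): observed ΔN = -88.8 m, observed ΔE = 163.9 m.
Subtracting the expected shift leaves a residual of -88.8 − (-92.0) = 3.2 m north and 163.9 − (188.3) = -24.4 m east.
Residual distance = √(3.2² + (-24.4)²) = 24.6 m.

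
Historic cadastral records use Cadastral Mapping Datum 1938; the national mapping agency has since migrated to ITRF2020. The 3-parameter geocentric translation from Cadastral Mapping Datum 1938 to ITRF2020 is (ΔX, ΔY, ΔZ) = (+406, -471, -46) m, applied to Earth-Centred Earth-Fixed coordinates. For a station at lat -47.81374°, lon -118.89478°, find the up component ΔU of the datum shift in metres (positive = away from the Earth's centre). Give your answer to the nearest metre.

ΔU = 179 m

The local up (radial) axis is (cos φ cos λ, cos φ sin λ, sin φ), giving ΔU = -131.743 + 276.920 + 34.084 = 179.26 m.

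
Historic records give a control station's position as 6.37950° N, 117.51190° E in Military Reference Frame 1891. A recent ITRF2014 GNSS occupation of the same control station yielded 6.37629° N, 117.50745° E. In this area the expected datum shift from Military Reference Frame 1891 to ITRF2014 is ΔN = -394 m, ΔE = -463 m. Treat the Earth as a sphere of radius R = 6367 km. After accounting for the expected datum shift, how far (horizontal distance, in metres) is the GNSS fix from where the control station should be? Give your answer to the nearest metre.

Observed coordinate differences: Δφ = -0.00321°, Δλ = -0.00445°.
Converting to metres (1° lat = 111125 m, cos φ = 0.993808): observed ΔN = -356.7 m, observed ΔE = -491.4 m.
Subtracting the expected shift leaves a residual of -356.7 − (-394) = 37.3 m north and -491.4 − (-463) = -28.4 m east.
Residual distance = √(37.3² + (-28.4)²) = 46.9 m.

47 m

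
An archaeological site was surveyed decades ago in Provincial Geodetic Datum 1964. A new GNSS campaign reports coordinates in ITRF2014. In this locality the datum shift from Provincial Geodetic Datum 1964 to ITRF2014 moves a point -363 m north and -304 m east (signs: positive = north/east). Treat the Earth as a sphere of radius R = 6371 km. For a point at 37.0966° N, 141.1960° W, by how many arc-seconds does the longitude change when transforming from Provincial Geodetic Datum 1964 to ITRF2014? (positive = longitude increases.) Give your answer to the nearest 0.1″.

Δλ = -12.3″

At latitude 37.0966°, cos φ = 0.797620.
One radian of longitude at latitude φ spans R cos φ, so Δλ = ΔE / (R cos φ) = -304.0 / (6371000 × 0.797620) = -5.9823e-05 rad = -12.339″.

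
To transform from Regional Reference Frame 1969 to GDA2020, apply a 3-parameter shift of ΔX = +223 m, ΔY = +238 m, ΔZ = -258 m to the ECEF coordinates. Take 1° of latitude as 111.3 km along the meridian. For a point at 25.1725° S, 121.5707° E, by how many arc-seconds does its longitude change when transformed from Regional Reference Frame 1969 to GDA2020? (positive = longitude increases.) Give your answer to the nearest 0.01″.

sin φ = -0.425345, cos φ = 0.905031, sin λ = 0.851995, cos λ = -0.523550.
East component: ΔE = −sin λ·ΔX + cos λ·ΔY = −(0.851995)(223) + (-0.523550)(238) = -314.60 m.
1° of latitude spans 111300 m; at latitude φ, 1° of longitude spans that × cos φ = 100730.0 m, so Δλ = -314.60 / 100730.0 × 3600 = -11.244″.

Δλ = -11.24″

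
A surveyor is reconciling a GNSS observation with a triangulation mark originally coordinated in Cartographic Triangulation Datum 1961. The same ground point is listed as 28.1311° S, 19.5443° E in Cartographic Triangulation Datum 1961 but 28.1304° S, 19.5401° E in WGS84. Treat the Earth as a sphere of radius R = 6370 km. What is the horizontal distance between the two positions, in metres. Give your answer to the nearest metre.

419 m

Δφ = -28.1304° − -28.1311° = +0.0007°; Δλ = 19.5401° − 19.5443° = -0.0042°.
1° along a meridian = πR/180 = 111177 m.
ΔN = Δφ × 111177 = 77.8 m; ΔE = Δλ × 111177 × cos(-28.1311°) = -0.0042 × 111177 × 0.881871 = -411.8 m.
Distance = √(ΔE² + ΔN²) = √((-411.8)² + 77.8²) = 419.1 m.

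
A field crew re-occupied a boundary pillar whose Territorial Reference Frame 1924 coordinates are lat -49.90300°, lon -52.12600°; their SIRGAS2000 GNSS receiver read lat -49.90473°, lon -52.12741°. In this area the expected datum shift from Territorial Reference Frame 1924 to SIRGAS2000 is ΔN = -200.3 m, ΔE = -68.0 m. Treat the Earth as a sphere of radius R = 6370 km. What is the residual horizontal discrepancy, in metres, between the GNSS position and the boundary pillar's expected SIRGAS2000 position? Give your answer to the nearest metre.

34 m

Observed coordinate differences: Δφ = -0.00173°, Δλ = -0.00141°.
Converting to metres (1° lat = 111177 m, cos φ = 0.644084): observed ΔN = -192.3 m, observed ΔE = -101.0 m.
Subtracting the expected shift leaves a residual of -192.3 − (-200.3) = 8.0 m north and -101.0 − (-68.0) = -33.0 m east.
Residual distance = √(8.0² + (-33.0)²) = 33.9 m.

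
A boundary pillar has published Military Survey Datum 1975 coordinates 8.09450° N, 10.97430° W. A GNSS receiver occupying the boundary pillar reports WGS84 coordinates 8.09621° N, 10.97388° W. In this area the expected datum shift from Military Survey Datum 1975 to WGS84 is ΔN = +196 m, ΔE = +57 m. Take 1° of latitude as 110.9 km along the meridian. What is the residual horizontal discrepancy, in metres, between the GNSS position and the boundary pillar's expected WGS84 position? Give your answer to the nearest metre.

Observed coordinate differences: Δφ = +0.00171°, Δλ = +0.00042°.
Converting to metres (1° lat = 110900 m, cos φ = 0.990037): observed ΔN = 189.6 m, observed ΔE = 46.1 m.
Subtracting the expected shift leaves a residual of 189.6 − (196) = -6.4 m north and 46.1 − (57) = -10.9 m east.
Residual distance = √((-6.4)² + (-10.9)²) = 12.6 m.

13 m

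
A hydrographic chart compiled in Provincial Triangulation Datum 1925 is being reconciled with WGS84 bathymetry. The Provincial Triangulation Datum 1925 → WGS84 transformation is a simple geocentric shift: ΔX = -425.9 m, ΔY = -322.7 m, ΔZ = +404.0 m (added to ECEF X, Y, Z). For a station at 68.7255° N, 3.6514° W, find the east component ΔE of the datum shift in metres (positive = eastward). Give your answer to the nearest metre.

ΔE = -349 m

The local east axis at (φ, λ) is (−sin λ, cos λ, 0), so ΔE = −sin(-3.6514°)·(-425.9) + cos(-3.6514°)·(-322.7) = -349.17 m.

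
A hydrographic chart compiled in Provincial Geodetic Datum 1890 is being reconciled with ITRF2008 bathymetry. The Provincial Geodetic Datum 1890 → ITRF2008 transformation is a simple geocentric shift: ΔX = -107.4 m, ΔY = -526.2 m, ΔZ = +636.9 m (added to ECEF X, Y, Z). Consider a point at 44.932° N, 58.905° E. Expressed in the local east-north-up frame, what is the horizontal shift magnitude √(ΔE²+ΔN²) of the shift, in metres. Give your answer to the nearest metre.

828 m

At φ = 44.932°, λ = 58.905°: sin φ = 0.706267, cos φ = 0.707945, sin λ = 0.856312, cos λ = 0.516459.
ΔE = −sin λ·ΔX + cos λ·ΔY = −(0.856312)·(-107.4) + (0.516459)·(-526.2) = -179.79 m.
ΔN = −sin φ cos λ·ΔX − sin φ sin λ·ΔY + cos φ·ΔZ = −(0.706267)(0.516459)(-107.4) − (0.706267)(0.856312)(-526.2) + (0.707945)(636.9) = 808.30 m.
Horizontal magnitude = √(ΔE² + ΔN²) = √((-179.79)² + 808.30²) = 828.06 m.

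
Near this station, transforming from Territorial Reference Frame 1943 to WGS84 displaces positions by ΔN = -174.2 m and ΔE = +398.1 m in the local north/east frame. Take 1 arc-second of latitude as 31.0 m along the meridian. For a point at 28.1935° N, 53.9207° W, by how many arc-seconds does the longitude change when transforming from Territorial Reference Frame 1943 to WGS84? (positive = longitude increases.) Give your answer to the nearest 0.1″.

At latitude 28.1935°, cos φ = 0.881357.
1″ of longitude at this latitude = 31.00 × cos φ = 27.3221 m, so Δλ = 398.1 / 27.3221 = 14.571″.

Δλ = 14.6″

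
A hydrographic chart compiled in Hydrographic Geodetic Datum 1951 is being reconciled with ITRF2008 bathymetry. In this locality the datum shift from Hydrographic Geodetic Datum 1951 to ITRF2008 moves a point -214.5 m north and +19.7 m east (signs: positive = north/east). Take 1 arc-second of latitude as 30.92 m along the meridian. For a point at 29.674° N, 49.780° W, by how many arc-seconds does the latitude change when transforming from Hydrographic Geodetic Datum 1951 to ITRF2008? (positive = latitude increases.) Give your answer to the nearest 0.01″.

Δφ = -6.94″

1″ of latitude = 30.92 m, so Δφ = -214.5 / 30.92 = -6.937″.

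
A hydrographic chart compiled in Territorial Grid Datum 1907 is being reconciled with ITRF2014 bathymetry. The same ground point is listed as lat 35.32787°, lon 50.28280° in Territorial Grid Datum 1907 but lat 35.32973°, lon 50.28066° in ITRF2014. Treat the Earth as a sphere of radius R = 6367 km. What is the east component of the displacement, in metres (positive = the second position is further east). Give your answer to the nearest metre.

Δφ = 35.32973° − 35.32787° = +0.00186°; Δλ = 50.28066° − 50.28280° = -0.00214°.
1° along a meridian = πR/180 = 111125 m.
ΔN = Δφ × 111125 = 206.7 m; ΔE = Δλ × 111125 × cos(35.32787°) = -0.00214 × 111125 × 0.815856 = -194.0 m.

ΔE = -194 m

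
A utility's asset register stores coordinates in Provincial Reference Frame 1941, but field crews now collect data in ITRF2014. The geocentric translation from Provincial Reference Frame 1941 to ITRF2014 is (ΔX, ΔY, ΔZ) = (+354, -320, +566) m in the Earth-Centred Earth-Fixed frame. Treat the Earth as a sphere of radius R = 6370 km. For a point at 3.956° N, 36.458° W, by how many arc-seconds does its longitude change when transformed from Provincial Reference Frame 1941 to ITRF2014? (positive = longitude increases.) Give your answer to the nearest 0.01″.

Δλ = -1.53″

sin φ = 0.068990, cos φ = 0.997617, sin λ = -0.594233, cos λ = 0.804293.
East component: ΔE = −sin λ·ΔX + cos λ·ΔY = −(-0.594233)(354) + (0.804293)(-320) = -47.02 m.
1° of latitude spans πR/180 = 111177 m; at latitude φ, 1° of longitude spans that × cos φ = 110912.6 m, so Δλ = -47.02 / 110912.6 × 3600 = -1.526″.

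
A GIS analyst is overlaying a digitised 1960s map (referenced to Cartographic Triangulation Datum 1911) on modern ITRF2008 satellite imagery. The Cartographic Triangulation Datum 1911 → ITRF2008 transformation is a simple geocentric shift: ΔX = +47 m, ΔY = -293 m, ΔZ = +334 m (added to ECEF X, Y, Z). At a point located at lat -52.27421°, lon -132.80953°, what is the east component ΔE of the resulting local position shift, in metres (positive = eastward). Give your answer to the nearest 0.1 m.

ΔE = 233.6 m

The local east axis at (φ, λ) is (−sin λ, cos λ, 0), so ΔE = −sin(-132.80953°)·47 + cos(-132.80953°)·(-293) = 233.59 m.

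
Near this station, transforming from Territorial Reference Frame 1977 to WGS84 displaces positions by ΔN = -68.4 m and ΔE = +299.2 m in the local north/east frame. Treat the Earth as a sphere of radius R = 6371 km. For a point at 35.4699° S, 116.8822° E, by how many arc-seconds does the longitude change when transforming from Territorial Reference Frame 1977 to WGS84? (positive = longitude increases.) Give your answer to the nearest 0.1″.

At latitude -35.4699°, cos φ = 0.814420.
One radian of longitude at latitude φ spans R cos φ, so Δλ = ΔE / (R cos φ) = 299.2 / (6371000 × 0.814420) = 5.7664e-05 rad = 11.894″.

Δλ = 11.9″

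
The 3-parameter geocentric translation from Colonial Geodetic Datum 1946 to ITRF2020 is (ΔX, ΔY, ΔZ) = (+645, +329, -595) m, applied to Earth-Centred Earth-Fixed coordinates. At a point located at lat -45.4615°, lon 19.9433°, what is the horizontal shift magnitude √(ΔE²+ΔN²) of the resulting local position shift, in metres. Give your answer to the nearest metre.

130 m

At φ = -45.4615°, λ = 19.9433°: sin φ = -0.712779, cos φ = 0.701388, sin λ = 0.341090, cos λ = 0.940031.
ΔE = −sin λ·ΔX + cos λ·ΔY = −(0.341090)·(645) + (0.940031)·(329) = 89.27 m.
ΔN = −sin φ cos λ·ΔX − sin φ sin λ·ΔY + cos φ·ΔZ = −(-0.712779)(0.940031)(645) − (-0.712779)(0.341090)(329) + (0.701388)(-595) = 94.83 m.
Horizontal magnitude = √(ΔE² + ΔN²) = √(89.27² + 94.83²) = 130.24 m.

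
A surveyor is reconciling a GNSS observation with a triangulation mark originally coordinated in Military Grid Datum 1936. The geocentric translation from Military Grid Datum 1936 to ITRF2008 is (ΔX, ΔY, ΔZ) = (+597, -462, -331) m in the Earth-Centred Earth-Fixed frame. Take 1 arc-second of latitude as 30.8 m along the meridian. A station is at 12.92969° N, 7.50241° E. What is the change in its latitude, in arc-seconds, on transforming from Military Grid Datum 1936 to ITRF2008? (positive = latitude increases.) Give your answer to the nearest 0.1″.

sin φ = 0.223755, cos φ = 0.974645, sin λ = 0.130568, cos λ = 0.991439.
North component: ΔN = −sin φ cos λ·ΔX − sin φ sin λ·ΔY + cos φ·ΔZ = −(0.223755)(0.991439)(597) − (0.223755)(0.130568)(-462) + (0.974645)(-331) = -441.55 m.
1° of latitude spans 3600 × 30.80 = 110880 m, so Δφ = -441.55 / 110880 × 3600 = -14.336″.

Δφ = -14.3″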